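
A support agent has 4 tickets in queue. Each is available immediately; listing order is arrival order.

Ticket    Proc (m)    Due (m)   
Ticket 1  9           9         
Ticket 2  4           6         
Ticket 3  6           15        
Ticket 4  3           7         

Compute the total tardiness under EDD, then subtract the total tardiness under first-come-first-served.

EDD (increasing due date): Ticket 2 Ticket 4 Ticket 1 Ticket 3.
Ticket 2: 0→4, due 6, tardiness 0
Ticket 4: 4→7, due 7, tardiness 0
Ticket 1: 7→16, due 9, tardiness 7
Ticket 3: 16→22, due 15, tardiness 7
Sum = 0+0+7+7 = 14.
FIFO (arrival order): Ticket 1 Ticket 2 Ticket 3 Ticket 4.
Ticket 1: 0→9, due 9, tardiness 0
Ticket 2: 9→13, due 6, tardiness 7
Ticket 3: 13→19, due 15, tardiness 4
Ticket 4: 19→22, due 7, tardiness 15
Sum = 0+7+4+15 = 26.
Difference = 14 − 26 = -12.

-12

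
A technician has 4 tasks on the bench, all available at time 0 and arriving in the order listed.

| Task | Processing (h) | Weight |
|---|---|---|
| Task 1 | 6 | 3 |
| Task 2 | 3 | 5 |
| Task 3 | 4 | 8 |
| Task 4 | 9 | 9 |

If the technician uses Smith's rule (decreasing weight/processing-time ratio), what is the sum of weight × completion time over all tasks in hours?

277

WSPT (decreasing weight/processing-time ratio): Task 3 Task 2 Task 4 Task 1.
Task 3: finishes 4, weight 8, w·C = 32
Task 2: finishes 7, weight 5, w·C = 35
Task 4: finishes 16, weight 9, w·C = 144
Task 1: finishes 22, weight 3, w·C = 66
Sum = 32+35+144+66 = 277.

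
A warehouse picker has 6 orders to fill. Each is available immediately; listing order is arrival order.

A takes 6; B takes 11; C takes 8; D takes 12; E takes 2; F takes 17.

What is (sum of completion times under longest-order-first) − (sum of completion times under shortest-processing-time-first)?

96

LPT (decreasing processing time): F D B C A E.
F: 0→17
D: 17→29
B: 29→40
C: 40→48
A: 48→54
E: 54→56
Sum = 17+29+40+48+54+56 = 244.
SPT (increasing processing time): E A C B D F.
E: 0→2
A: 2→8
C: 8→16
B: 16→27
D: 27→39
F: 39→56
Sum = 2+8+16+27+39+56 = 148.
Difference = 244 − 148 = 96.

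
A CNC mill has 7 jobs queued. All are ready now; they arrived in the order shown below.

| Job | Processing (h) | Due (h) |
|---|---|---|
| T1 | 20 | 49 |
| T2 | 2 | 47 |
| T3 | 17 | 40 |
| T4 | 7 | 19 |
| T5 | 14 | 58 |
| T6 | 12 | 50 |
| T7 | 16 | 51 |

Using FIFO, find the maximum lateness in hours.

FIFO (arrival order): T1 T2 T3 T4 T5 T6 T7.
T1: 0→20, due 49, lateness -29
T2: 20→22, due 47, lateness -25
T3: 22→39, due 40, lateness -1
T4: 39→46, due 19, lateness 27
T5: 46→60, due 58, lateness 2
T6: 60→72, due 50, lateness 22
T7: 72→88, due 51, lateness 37
Maximum = 37.

37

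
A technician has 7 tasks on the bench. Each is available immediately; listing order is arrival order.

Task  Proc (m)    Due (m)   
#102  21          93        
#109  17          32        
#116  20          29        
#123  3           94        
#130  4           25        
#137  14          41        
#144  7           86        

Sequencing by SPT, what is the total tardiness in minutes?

SPT (increasing processing time): #123 #130 #144 #137 #109 #116 #102.
#123: 0→3, due 94, tardiness 0
#130: 3→7, due 25, tardiness 0
#144: 7→14, due 86, tardiness 0
#137: 14→28, due 41, tardiness 0
#109: 28→45, due 32, tardiness 13
#116: 45→65, due 29, tardiness 36
#102: 65→86, due 93, tardiness 0
Sum = 0+0+0+0+13+36+0 = 49.

49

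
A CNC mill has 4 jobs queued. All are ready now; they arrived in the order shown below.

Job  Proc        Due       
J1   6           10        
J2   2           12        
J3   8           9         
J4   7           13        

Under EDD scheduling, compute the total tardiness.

18

EDD (increasing due date): J3 J1 J2 J4.
J3: 0→8, due 9, tardiness 0
J1: 8→14, due 10, tardiness 4
J2: 14→16, due 12, tardiness 4
J4: 16→23, due 13, tardiness 10
Sum = 0+4+4+10 = 18.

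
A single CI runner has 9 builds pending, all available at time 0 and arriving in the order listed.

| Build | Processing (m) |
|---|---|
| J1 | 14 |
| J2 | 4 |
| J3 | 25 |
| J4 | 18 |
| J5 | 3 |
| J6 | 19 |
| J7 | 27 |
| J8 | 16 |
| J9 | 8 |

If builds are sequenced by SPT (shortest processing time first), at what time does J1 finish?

29

SPT (increasing processing time): J5 J2 J9 J1 J8 J4 J6 J3 J7.
J5: 0→3
J2: 3→7
J9: 7→15
J1: 15→29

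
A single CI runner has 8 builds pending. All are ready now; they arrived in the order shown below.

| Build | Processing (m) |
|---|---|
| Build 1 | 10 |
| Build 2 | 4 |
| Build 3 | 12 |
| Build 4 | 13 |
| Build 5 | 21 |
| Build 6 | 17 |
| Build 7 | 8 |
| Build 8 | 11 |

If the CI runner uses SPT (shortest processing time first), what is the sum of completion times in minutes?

SPT (increasing processing time): Build 2 Build 7 Build 1 Build 8 Build 3 Build 4 Build 6 Build 5.
Build 2: 0→4
Build 7: 4→12
Build 1: 12→22
Build 8: 22→33
Build 3: 33→45
Build 4: 45→58
Build 6: 58→75
Build 5: 75→96
Sum = 4+12+22+33+45+58+75+96 = 345.

345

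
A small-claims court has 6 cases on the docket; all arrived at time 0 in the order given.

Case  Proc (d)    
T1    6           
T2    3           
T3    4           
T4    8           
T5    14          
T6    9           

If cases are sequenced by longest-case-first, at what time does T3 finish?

41

LPT (decreasing processing time): T5 T6 T4 T1 T3 T2.
T5: 0→14
T6: 14→23
T4: 23→31
T1: 31→37
T3: 37→41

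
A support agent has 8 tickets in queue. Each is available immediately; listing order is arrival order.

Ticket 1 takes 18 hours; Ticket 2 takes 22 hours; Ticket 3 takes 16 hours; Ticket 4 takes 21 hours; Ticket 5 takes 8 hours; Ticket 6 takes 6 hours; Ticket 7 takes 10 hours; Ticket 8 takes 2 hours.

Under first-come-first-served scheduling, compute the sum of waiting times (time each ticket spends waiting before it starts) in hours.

FIFO (arrival order): Ticket 1 Ticket 2 Ticket 3 Ticket 4 Ticket 5 Ticket 6 Ticket 7 Ticket 8.
Ticket 1: waits 0, runs 0→18
Ticket 2: waits 18, runs 18→40
Ticket 3: waits 40, runs 40→56
Ticket 4: waits 56, runs 56→77
Ticket 5: waits 77, runs 77→85
Ticket 6: waits 85, runs 85→91
Ticket 7: waits 91, runs 91→101
Ticket 8: waits 101, runs 101→103
Sum = 0+18+40+56+77+85+91+101 = 468.

468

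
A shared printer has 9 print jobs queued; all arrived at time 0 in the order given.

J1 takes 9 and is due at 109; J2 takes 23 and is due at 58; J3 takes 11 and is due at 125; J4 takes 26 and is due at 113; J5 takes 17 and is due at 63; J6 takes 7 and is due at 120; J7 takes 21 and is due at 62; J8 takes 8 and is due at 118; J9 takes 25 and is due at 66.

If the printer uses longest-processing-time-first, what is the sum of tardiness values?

LPT (decreasing processing time): J4 J9 J2 J7 J5 J3 J1 J8 J6.
J4: 0→26, due 113, tardiness 0
J9: 26→51, due 66, tardiness 0
J2: 51→74, due 58, tardiness 16
J7: 74→95, due 62, tardiness 33
J5: 95→112, due 63, tardiness 49
J3: 112→123, due 125, tardiness 0
J1: 123→132, due 109, tardiness 23
J8: 132→140, due 118, tardiness 22
J6: 140→147, due 120, tardiness 27
Sum = 0+0+16+33+49+0+23+22+27 = 170.

170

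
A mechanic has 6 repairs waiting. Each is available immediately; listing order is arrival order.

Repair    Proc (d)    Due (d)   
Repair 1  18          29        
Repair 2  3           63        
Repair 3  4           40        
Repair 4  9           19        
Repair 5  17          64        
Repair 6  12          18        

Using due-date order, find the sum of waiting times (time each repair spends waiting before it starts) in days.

EDD (increasing due date): Repair 6 Repair 4 Repair 1 Repair 3 Repair 2 Repair 5.
Repair 6: waits 0, runs 0→12
Repair 4: waits 12, runs 12→21
Repair 1: waits 21, runs 21→39
Repair 3: waits 39, runs 39→43
Repair 2: waits 43, runs 43→46
Repair 5: waits 46, runs 46→63
Sum = 0+12+21+39+43+46 = 161.

161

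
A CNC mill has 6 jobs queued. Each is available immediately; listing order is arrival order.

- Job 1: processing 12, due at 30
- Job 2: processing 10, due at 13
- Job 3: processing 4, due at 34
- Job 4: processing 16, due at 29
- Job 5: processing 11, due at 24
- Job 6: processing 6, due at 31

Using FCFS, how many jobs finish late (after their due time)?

FIFO (arrival order): Job 1 Job 2 Job 3 Job 4 Job 5 Job 6.
Job 1: 0→12, due 30, tardiness 0
Job 2: 12→22, due 13, tardiness 9
Job 3: 22→26, due 34, tardiness 0
Job 4: 26→42, due 29, tardiness 13
Job 5: 42→53, due 24, tardiness 29
Job 6: 53→59, due 31, tardiness 28
Late jobs: 4.

4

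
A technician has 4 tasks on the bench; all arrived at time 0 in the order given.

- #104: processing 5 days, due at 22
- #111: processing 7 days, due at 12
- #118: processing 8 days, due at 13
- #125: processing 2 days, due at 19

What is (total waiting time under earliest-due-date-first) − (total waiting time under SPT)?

16

EDD (increasing due date): #111 #118 #125 #104.
#111: waits 0, runs 0→7
#118: waits 7, runs 7→15
#125: waits 15, runs 15→17
#104: waits 17, runs 17→22
Sum = 0+7+15+17 = 39.
SPT (increasing processing time): #125 #104 #111 #118.
#125: waits 0, runs 0→2
#104: waits 2, runs 2→7
#111: waits 7, runs 7→14
#118: waits 14, runs 14→22
Sum = 0+2+7+14 = 23.
Difference = 39 − 23 = 16.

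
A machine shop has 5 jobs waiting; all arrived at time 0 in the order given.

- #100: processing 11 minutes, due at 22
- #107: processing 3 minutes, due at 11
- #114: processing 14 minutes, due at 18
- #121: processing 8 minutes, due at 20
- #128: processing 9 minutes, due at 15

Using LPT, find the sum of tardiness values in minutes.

LPT (decreasing processing time): #114 #100 #128 #121 #107.
#114: 0→14, due 18, tardiness 0
#100: 14→25, due 22, tardiness 3
#128: 25→34, due 15, tardiness 19
#121: 34→42, due 20, tardiness 22
#107: 42→45, due 11, tardiness 34
Sum = 0+3+19+22+34 = 78.

78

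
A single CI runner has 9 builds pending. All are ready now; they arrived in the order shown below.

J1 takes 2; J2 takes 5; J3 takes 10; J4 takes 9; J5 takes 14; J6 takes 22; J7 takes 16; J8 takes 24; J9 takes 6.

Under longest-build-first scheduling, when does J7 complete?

LPT (decreasing processing time): J8 J6 J7 J5 J3 J4 J9 J2 J1.
J8: 0→24
J6: 24→46
J7: 46→62

62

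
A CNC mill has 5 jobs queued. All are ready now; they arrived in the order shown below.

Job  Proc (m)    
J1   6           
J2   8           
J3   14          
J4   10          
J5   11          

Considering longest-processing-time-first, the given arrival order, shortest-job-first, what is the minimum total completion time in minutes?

LPT (decreasing processing time): J3 J5 J4 J2 J1.
J3: 0→14
J5: 14→25
J4: 25→35
J2: 35→43
J1: 43→49
Sum = 14+25+35+43+49 = 166.
FIFO (arrival order): J1 J2 J3 J4 J5.
J1: 0→6
J2: 6→14
J3: 14→28
J4: 28→38
J5: 38→49
Sum = 6+14+28+38+49 = 135.
SPT (increasing processing time): J1 J2 J4 J5 J3.
J1: 0→6
J2: 6→14
J4: 14→24
J5: 24→35
J3: 35→49
Sum = 6+14+24+35+49 = 128.
LPT 166, FIFO 135, SPT 128 → minimum 128.

128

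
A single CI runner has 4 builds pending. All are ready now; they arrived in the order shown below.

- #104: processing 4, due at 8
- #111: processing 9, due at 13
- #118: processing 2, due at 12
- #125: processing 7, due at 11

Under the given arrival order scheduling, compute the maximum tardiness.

FIFO (arrival order): #104 #111 #118 #125.
#104: 0→4, due 8, tardiness 0
#111: 4→13, due 13, tardiness 0
#118: 13→15, due 12, tardiness 3
#125: 15→22, due 11, tardiness 11
Maximum = 11.

11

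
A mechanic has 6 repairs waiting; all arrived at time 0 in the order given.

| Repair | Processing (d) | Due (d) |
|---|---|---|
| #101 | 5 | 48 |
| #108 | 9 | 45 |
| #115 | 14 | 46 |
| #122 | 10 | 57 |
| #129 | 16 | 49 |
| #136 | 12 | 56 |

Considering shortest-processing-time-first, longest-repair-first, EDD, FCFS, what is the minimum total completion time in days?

SPT (increasing processing time): #101 #108 #122 #136 #115 #129.
#101: 0→5
#108: 5→14
#122: 14→24
#136: 24→36
#115: 36→50
#129: 50→66
Sum = 5+14+24+36+50+66 = 195.
LPT (decreasing processing time): #129 #115 #136 #122 #108 #101.
#129: 0→16
#115: 16→30
#136: 30→42
#122: 42→52
#108: 52→61
#101: 61→66
Sum = 16+30+42+52+61+66 = 267.
EDD (increasing due date): #108 #115 #101 #129 #136 #122.
#108: 0→9
#115: 9→23
#101: 23→28
#129: 28→44
#136: 44→56
#122: 56→66
Sum = 9+23+28+44+56+66 = 226.
FIFO (arrival order): #101 #108 #115 #122 #129 #136.
#101: 0→5
#108: 5→14
#115: 14→28
#122: 28→38
#129: 38→54
#136: 54→66
Sum = 5+14+28+38+54+66 = 205.
SPT 195, LPT 267, EDD 226, FIFO 205 → minimum 195.

195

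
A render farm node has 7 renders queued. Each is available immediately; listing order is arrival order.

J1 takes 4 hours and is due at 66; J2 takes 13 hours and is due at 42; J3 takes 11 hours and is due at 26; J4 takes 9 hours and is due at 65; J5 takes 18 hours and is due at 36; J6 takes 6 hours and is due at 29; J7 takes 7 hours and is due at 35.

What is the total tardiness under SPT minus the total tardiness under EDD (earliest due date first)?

SPT (increasing processing time): J1 J6 J7 J4 J3 J2 J5.
J1: 0→4, due 66, tardiness 0
J6: 4→10, due 29, tardiness 0
J7: 10→17, due 35, tardiness 0
J4: 17→26, due 65, tardiness 0
J3: 26→37, due 26, tardiness 11
J2: 37→50, due 42, tardiness 8
J5: 50→68, due 36, tardiness 32
Sum = 0+0+0+0+11+8+32 = 51.
EDD (increasing due date): J3 J6 J7 J5 J2 J4 J1.
J3: 0→11, due 26, tardiness 0
J6: 11→17, due 29, tardiness 0
J7: 17→24, due 35, tardiness 0
J5: 24→42, due 36, tardiness 6
J2: 42→55, due 42, tardiness 13
J4: 55→64, due 65, tardiness 0
J1: 64→68, due 66, tardiness 2
Sum = 0+0+0+6+13+0+2 = 21.
Difference = 51 − 21 = 30.

30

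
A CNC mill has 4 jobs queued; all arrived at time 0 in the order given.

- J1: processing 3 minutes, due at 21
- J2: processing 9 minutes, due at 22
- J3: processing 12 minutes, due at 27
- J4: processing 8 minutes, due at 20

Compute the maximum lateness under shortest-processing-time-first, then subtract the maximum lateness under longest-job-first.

-6

SPT (increasing processing time): J1 J4 J2 J3.
J1: 0→3, due 21, lateness -18
J4: 3→11, due 20, lateness -9
J2: 11→20, due 22, lateness -2
J3: 20→32, due 27, lateness 5
Maximum = 5.
LPT (decreasing processing time): J3 J2 J4 J1.
J3: 0→12, due 27, lateness -15
J2: 12→21, due 22, lateness -1
J4: 21→29, due 20, lateness 9
J1: 29→32, due 21, lateness 11
Maximum = 11.
Difference = 5 − 11 = -6.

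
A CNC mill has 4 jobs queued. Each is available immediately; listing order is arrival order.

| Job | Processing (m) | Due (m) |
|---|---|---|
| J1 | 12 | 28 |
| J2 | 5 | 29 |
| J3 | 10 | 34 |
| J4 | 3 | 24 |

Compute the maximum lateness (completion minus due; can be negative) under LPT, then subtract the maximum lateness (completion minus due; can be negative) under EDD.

10

LPT (decreasing processing time): J1 J3 J2 J4.
J1: 0→12, due 28, lateness -16
J3: 12→22, due 34, lateness -12
J2: 22→27, due 29, lateness -2
J4: 27→30, due 24, lateness 6
Maximum = 6.
EDD (increasing due date): J4 J1 J2 J3.
J4: 0→3, due 24, lateness -21
J1: 3→15, due 28, lateness -13
J2: 15→20, due 29, lateness -9
J3: 20→30, due 34, lateness -4
Maximum = -4.
Difference = 6 − -4 = 10.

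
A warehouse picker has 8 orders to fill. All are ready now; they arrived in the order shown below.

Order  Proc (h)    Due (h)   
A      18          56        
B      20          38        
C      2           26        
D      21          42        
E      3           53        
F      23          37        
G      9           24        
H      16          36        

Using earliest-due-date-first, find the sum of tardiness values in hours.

EDD (increasing due date): G C H F B D E A.
G: 0→9, due 24, tardiness 0
C: 9→11, due 26, tardiness 0
H: 11→27, due 36, tardiness 0
F: 27→50, due 37, tardiness 13
B: 50→70, due 38, tardiness 32
D: 70→91, due 42, tardiness 49
E: 91→94, due 53, tardiness 41
A: 94→112, due 56, tardiness 56
Sum = 0+0+0+13+32+49+41+56 = 191.

191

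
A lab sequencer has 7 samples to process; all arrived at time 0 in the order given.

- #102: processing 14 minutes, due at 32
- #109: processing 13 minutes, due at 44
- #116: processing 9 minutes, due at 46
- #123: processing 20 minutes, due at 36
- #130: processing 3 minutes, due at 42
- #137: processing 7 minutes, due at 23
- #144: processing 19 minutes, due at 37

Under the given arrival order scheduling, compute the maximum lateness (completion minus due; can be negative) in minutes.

48

FIFO (arrival order): #102 #109 #116 #123 #130 #137 #144.
#102: 0→14, due 32, lateness -18
#109: 14→27, due 44, lateness -17
#116: 27→36, due 46, lateness -10
#123: 36→56, due 36, lateness 20
#130: 56→59, due 42, lateness 17
#137: 59→66, due 23, lateness 43
#144: 66→85, due 37, lateness 48
Maximum = 48.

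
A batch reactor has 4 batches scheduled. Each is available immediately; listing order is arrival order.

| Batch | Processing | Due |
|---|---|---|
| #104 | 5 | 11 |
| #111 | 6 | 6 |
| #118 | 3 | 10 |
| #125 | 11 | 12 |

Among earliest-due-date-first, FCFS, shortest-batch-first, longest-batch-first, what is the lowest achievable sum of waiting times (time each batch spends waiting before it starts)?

25

EDD (increasing due date): #111 #118 #104 #125.
#111: waits 0, runs 0→6
#118: waits 6, runs 6→9
#104: waits 9, runs 9→14
#125: waits 14, runs 14→25
Sum = 0+6+9+14 = 29.
FIFO (arrival order): #104 #111 #118 #125.
#104: waits 0, runs 0→5
#111: waits 5, runs 5→11
#118: waits 11, runs 11→14
#125: waits 14, runs 14→25
Sum = 0+5+11+14 = 30.
SPT (increasing processing time): #118 #104 #111 #125.
#118: waits 0, runs 0→3
#104: waits 3, runs 3→8
#111: waits 8, runs 8→14
#125: waits 14, runs 14→25
Sum = 0+3+8+14 = 25.
LPT (decreasing processing time): #125 #111 #104 #118.
#125: waits 0, runs 0→11
#111: waits 11, runs 11→17
#104: waits 17, runs 17→22
#118: waits 22, runs 22→25
Sum = 0+11+17+22 = 50.
EDD 29, FIFO 30, SPT 25, LPT 50 → minimum 25.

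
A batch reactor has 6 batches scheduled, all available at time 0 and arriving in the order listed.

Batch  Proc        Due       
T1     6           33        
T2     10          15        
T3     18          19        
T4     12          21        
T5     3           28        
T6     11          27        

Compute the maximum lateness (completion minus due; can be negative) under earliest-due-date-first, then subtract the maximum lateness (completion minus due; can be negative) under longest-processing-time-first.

EDD (increasing due date): T2 T3 T4 T6 T5 T1.
T2: 0→10, due 15, lateness -5
T3: 10→28, due 19, lateness 9
T4: 28→40, due 21, lateness 19
T6: 40→51, due 27, lateness 24
T5: 51→54, due 28, lateness 26
T1: 54→60, due 33, lateness 27
Maximum = 27.
LPT (decreasing processing time): T3 T4 T6 T2 T1 T5.
T3: 0→18, due 19, lateness -1
T4: 18→30, due 21, lateness 9
T6: 30→41, due 27, lateness 14
T2: 41→51, due 15, lateness 36
T1: 51→57, due 33, lateness 24
T5: 57→60, due 28, lateness 32
Maximum = 36.
Difference = 27 − 36 = -9.

-9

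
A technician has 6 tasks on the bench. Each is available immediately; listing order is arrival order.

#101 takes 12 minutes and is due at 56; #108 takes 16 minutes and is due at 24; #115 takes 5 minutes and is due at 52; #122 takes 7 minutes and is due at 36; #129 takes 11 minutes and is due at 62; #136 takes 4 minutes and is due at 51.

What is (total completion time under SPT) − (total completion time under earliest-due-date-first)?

-47

SPT (increasing processing time): #136 #115 #122 #129 #101 #108.
#136: 0→4
#115: 4→9
#122: 9→16
#129: 16→27
#101: 27→39
#108: 39→55
Sum = 4+9+16+27+39+55 = 150.
EDD (increasing due date): #108 #122 #136 #115 #101 #129.
#108: 0→16
#122: 16→23
#136: 23→27
#115: 27→32
#101: 32→44
#129: 44→55
Sum = 16+23+27+32+44+55 = 197.
Difference = 150 − 197 = -47.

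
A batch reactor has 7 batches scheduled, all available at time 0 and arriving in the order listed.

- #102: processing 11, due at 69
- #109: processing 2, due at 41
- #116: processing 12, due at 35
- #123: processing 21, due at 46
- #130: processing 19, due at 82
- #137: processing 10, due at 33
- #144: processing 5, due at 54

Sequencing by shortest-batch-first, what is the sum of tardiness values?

SPT (increasing processing time): #109 #144 #137 #102 #116 #130 #123.
#109: 0→2, due 41, tardiness 0
#144: 2→7, due 54, tardiness 0
#137: 7→17, due 33, tardiness 0
#102: 17→28, due 69, tardiness 0
#116: 28→40, due 35, tardiness 5
#130: 40→59, due 82, tardiness 0
#123: 59→80, due 46, tardiness 34
Sum = 0+0+0+0+5+0+34 = 39.

39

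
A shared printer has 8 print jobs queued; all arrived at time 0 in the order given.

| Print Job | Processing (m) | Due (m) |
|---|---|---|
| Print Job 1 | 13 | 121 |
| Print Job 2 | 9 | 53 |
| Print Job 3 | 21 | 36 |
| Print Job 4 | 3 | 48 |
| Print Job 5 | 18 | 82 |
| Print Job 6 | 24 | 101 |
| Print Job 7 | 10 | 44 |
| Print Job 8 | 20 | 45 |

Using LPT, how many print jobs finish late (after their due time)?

6

LPT (decreasing processing time): Print Job 6 Print Job 3 Print Job 8 Print Job 5 Print Job 1 Print Job 7 Print Job 2 Print Job 4.
Print Job 6: 0→24, due 101, tardiness 0
Print Job 3: 24→45, due 36, tardiness 9
Print Job 8: 45→65, due 45, tardiness 20
Print Job 5: 65→83, due 82, tardiness 1
Print Job 1: 83→96, due 121, tardiness 0
Print Job 7: 96→106, due 44, tardiness 62
Print Job 2: 106→115, due 53, tardiness 62
Print Job 4: 115→118, due 48, tardiness 70
Late print jobs: 6.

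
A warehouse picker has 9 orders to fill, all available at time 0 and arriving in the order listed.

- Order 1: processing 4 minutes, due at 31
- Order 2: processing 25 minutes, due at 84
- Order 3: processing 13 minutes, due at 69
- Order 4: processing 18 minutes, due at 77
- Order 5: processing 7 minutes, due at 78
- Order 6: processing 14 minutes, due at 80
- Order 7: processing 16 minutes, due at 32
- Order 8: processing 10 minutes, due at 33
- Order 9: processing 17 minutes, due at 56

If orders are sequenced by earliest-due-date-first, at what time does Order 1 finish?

EDD (increasing due date): Order 1 Order 7 Order 8 Order 9 Order 3 Order 4 Order 5 Order 6 Order 2.
Order 1: 0→4

4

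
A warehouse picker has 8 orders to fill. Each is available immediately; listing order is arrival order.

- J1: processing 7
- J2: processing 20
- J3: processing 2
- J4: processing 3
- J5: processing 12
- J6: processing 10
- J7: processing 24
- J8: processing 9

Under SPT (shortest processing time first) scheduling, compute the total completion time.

SPT (increasing processing time): J3 J4 J1 J8 J6 J5 J2 J7.
J3: 0→2
J4: 2→5
J1: 5→12
J8: 12→21
J6: 21→31
J5: 31→43
J2: 43→63
J7: 63→87
Sum = 2+5+12+21+31+43+63+87 = 264.

264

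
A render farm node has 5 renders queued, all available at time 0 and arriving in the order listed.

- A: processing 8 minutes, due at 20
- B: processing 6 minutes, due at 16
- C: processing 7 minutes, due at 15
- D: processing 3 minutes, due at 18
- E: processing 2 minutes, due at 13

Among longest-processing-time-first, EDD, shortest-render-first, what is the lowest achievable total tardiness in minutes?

LPT (decreasing processing time): A C B D E.
A: 0→8, due 20, tardiness 0
C: 8→15, due 15, tardiness 0
B: 15→21, due 16, tardiness 5
D: 21→24, due 18, tardiness 6
E: 24→26, due 13, tardiness 13
Sum = 0+0+5+6+13 = 24.
EDD (increasing due date): E C B D A.
E: 0→2, due 13, tardiness 0
C: 2→9, due 15, tardiness 0
B: 9→15, due 16, tardiness 0
D: 15→18, due 18, tardiness 0
A: 18→26, due 20, tardiness 6
Sum = 0+0+0+0+6 = 6.
SPT (increasing processing time): E D B C A.
E: 0→2, due 13, tardiness 0
D: 2→5, due 18, tardiness 0
B: 5→11, due 16, tardiness 0
C: 11→18, due 15, tardiness 3
A: 18→26, due 20, tardiness 6
Sum = 0+0+0+3+6 = 9.
LPT 24, EDD 6, SPT 9 → minimum 6.

6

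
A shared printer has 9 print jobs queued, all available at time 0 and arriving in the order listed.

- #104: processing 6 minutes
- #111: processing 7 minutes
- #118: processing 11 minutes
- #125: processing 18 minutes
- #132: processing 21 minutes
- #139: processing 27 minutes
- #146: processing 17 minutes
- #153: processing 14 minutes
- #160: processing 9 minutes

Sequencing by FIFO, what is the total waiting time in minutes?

FIFO (arrival order): #104 #111 #118 #125 #132 #139 #146 #153 #160.
#104: waits 0, runs 0→6
#111: waits 6, runs 6→13
#118: waits 13, runs 13→24
#125: waits 24, runs 24→42
#132: waits 42, runs 42→63
#139: waits 63, runs 63→90
#146: waits 90, runs 90→107
#153: waits 107, runs 107→121
#160: waits 121, runs 121→130
Sum = 0+6+13+24+42+63+90+107+121 = 466.

466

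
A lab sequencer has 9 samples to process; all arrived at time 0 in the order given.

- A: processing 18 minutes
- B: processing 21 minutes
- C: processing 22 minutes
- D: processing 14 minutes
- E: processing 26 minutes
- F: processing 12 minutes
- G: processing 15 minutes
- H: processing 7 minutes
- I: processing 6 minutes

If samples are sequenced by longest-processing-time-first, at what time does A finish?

87

LPT (decreasing processing time): E C B A G D F H I.
E: 0→26
C: 26→48
B: 48→69
A: 69→87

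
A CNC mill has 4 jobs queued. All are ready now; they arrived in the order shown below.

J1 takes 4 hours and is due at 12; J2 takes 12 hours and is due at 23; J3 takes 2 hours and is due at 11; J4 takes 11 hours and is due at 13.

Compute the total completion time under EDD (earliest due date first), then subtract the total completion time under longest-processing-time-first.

-37

EDD (increasing due date): J3 J1 J4 J2.
J3: 0→2
J1: 2→6
J4: 6→17
J2: 17→29
Sum = 2+6+17+29 = 54.
LPT (decreasing processing time): J2 J4 J1 J3.
J2: 0→12
J4: 12→23
J1: 23→27
J3: 27→29
Sum = 12+23+27+29 = 91.
Difference = 54 − 91 = -37.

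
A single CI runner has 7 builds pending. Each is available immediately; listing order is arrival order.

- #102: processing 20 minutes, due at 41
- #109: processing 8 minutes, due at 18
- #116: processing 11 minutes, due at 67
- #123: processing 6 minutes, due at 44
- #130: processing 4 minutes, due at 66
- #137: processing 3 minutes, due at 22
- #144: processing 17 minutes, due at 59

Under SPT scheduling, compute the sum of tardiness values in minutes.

31

SPT (increasing processing time): #137 #130 #123 #109 #116 #144 #102.
#137: 0→3, due 22, tardiness 0
#130: 3→7, due 66, tardiness 0
#123: 7→13, due 44, tardiness 0
#109: 13→21, due 18, tardiness 3
#116: 21→32, due 67, tardiness 0
#144: 32→49, due 59, tardiness 0
#102: 49→69, due 41, tardiness 28
Sum = 0+0+0+3+0+0+28 = 31.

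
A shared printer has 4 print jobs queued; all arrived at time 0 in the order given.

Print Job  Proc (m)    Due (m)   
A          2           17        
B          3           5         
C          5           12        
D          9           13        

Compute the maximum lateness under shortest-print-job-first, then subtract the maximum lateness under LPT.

SPT (increasing processing time): A B C D.
A: 0→2, due 17, lateness -15
B: 2→5, due 5, lateness 0
C: 5→10, due 12, lateness -2
D: 10→19, due 13, lateness 6
Maximum = 6.
LPT (decreasing processing time): D C B A.
D: 0→9, due 13, lateness -4
C: 9→14, due 12, lateness 2
B: 14→17, due 5, lateness 12
A: 17→19, due 17, lateness 2
Maximum = 12.
Difference = 6 − 12 = -6.

-6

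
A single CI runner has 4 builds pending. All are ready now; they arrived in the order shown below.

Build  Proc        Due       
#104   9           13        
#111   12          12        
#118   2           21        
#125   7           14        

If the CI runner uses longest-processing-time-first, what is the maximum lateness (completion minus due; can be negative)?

14

LPT (decreasing processing time): #111 #104 #125 #118.
#111: 0→12, due 12, lateness 0
#104: 12→21, due 13, lateness 8
#125: 21→28, due 14, lateness 14
#118: 28→30, due 21, lateness 9
Maximum = 14.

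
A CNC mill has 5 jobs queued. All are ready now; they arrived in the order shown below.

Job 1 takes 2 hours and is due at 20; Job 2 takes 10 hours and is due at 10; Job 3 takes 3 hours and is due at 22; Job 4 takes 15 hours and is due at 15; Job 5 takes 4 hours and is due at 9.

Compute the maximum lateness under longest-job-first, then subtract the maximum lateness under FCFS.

-5

LPT (decreasing processing time): Job 4 Job 2 Job 5 Job 3 Job 1.
Job 4: 0→15, due 15, lateness 0
Job 2: 15→25, due 10, lateness 15
Job 5: 25→29, due 9, lateness 20
Job 3: 29→32, due 22, lateness 10
Job 1: 32→34, due 20, lateness 14
Maximum = 20.
FIFO (arrival order): Job 1 Job 2 Job 3 Job 4 Job 5.
Job 1: 0→2, due 20, lateness -18
Job 2: 2→12, due 10, lateness 2
Job 3: 12→15, due 22, lateness -7
Job 4: 15→30, due 15, lateness 15
Job 5: 30→34, due 9, lateness 25
Maximum = 25.
Difference = 20 − 25 = -5.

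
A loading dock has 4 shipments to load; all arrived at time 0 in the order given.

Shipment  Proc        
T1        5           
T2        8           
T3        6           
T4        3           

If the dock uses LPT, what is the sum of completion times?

LPT (decreasing processing time): T2 T3 T1 T4.
T2: 0→8
T3: 8→14
T1: 14→19
T4: 19→22
Sum = 8+14+19+22 = 63.

63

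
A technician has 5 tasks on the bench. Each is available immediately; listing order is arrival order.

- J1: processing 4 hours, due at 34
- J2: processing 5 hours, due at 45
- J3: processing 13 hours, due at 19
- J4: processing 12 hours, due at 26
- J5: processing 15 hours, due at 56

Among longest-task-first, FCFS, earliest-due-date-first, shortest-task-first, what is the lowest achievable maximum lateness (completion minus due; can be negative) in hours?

-1

LPT (decreasing processing time): J5 J3 J4 J2 J1.
J5: 0→15, due 56, lateness -41
J3: 15→28, due 19, lateness 9
J4: 28→40, due 26, lateness 14
J2: 40→45, due 45, lateness 0
J1: 45→49, due 34, lateness 15
Maximum = 15.
FIFO (arrival order): J1 J2 J3 J4 J5.
J1: 0→4, due 34, lateness -30
J2: 4→9, due 45, lateness -36
J3: 9→22, due 19, lateness 3
J4: 22→34, due 26, lateness 8
J5: 34→49, due 56, lateness -7
Maximum = 8.
EDD (increasing due date): J3 J4 J1 J2 J5.
J3: 0→13, due 19, lateness -6
J4: 13→25, due 26, lateness -1
J1: 25→29, due 34, lateness -5
J2: 29→34, due 45, lateness -11
J5: 34→49, due 56, lateness -7
Maximum = -1.
SPT (increasing processing time): J1 J2 J4 J3 J5.
J1: 0→4, due 34, lateness -30
J2: 4→9, due 45, lateness -36
J4: 9→21, due 26, lateness -5
J3: 21→34, due 19, lateness 15
J5: 34→49, due 56, lateness -7
Maximum = 15.
LPT 15, FIFO 8, EDD -1, SPT 15 → minimum -1.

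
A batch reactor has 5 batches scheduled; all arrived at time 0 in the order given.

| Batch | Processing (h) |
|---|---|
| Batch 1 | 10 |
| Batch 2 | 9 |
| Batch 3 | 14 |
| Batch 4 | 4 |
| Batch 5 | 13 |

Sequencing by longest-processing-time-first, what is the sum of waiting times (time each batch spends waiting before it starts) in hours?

LPT (decreasing processing time): Batch 3 Batch 5 Batch 1 Batch 2 Batch 4.
Batch 3: waits 0, runs 0→14
Batch 5: waits 14, runs 14→27
Batch 1: waits 27, runs 27→37
Batch 2: waits 37, runs 37→46
Batch 4: waits 46, runs 46→50
Sum = 0+14+27+37+46 = 124.

124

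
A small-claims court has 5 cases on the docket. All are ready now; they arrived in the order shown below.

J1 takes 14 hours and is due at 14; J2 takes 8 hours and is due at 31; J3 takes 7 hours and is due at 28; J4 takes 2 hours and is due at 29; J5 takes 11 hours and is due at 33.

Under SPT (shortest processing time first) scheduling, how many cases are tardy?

SPT (increasing processing time): J4 J3 J2 J5 J1.
J4: 0→2, due 29, tardiness 0
J3: 2→9, due 28, tardiness 0
J2: 9→17, due 31, tardiness 0
J5: 17→28, due 33, tardiness 0
J1: 28→42, due 14, tardiness 28
Late cases: 1.

1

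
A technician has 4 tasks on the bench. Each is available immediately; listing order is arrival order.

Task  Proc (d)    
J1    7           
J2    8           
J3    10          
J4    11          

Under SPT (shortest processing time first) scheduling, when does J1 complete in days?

7

SPT (increasing processing time): J1 J2 J3 J4.
J1: 0→7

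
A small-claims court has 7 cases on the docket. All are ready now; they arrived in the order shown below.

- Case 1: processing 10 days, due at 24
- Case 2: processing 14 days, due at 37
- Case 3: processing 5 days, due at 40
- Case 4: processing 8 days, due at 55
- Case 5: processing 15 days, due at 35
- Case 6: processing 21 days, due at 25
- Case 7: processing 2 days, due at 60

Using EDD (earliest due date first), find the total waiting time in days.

EDD (increasing due date): Case 1 Case 6 Case 5 Case 2 Case 3 Case 4 Case 7.
Case 1: waits 0, runs 0→10
Case 6: waits 10, runs 10→31
Case 5: waits 31, runs 31→46
Case 2: waits 46, runs 46→60
Case 3: waits 60, runs 60→65
Case 4: waits 65, runs 65→73
Case 7: waits 73, runs 73→75
Sum = 0+10+31+46+60+65+73 = 285.

285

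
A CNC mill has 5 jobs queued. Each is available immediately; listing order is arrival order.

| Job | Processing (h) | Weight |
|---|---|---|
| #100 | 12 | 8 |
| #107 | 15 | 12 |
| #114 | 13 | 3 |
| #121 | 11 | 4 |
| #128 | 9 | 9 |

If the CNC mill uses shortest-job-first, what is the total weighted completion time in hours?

1272

SPT (increasing processing time): #128 #121 #100 #114 #107.
#128: finishes 9, weight 9, w·C = 81
#121: finishes 20, weight 4, w·C = 80
#100: finishes 32, weight 8, w·C = 256
#114: finishes 45, weight 3, w·C = 135
#107: finishes 60, weight 12, w·C = 720
Sum = 81+80+256+135+720 = 1272.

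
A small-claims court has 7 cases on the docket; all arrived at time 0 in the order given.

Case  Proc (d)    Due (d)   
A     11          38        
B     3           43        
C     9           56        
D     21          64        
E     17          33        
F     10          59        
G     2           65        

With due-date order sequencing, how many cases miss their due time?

2

EDD (increasing due date): E A B C F D G.
E: 0→17, due 33, tardiness 0
A: 17→28, due 38, tardiness 0
B: 28→31, due 43, tardiness 0
C: 31→40, due 56, tardiness 0
F: 40→50, due 59, tardiness 0
D: 50→71, due 64, tardiness 7
G: 71→73, due 65, tardiness 8
Late cases: 2.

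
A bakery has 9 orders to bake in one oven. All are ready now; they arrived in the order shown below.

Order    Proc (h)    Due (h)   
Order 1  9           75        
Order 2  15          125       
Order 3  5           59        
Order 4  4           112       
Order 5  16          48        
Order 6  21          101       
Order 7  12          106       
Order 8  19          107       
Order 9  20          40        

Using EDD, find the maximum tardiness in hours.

0

EDD (increasing due date): Order 9 Order 5 Order 3 Order 1 Order 6 Order 7 Order 8 Order 4 Order 2.
Order 9: 0→20, due 40, tardiness 0
Order 5: 20→36, due 48, tardiness 0
Order 3: 36→41, due 59, tardiness 0
Order 1: 41→50, due 75, tardiness 0
Order 6: 50→71, due 101, tardiness 0
Order 7: 71→83, due 106, tardiness 0
Order 8: 83→102, due 107, tardiness 0
Order 4: 102→106, due 112, tardiness 0
Order 2: 106→121, due 125, tardiness 0
Maximum = 0.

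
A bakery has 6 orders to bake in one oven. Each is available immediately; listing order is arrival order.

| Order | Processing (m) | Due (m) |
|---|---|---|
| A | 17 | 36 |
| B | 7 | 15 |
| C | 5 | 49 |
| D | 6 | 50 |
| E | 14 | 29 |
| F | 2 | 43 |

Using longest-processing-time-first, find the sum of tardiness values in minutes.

33

LPT (decreasing processing time): A E B D C F.
A: 0→17, due 36, tardiness 0
E: 17→31, due 29, tardiness 2
B: 31→38, due 15, tardiness 23
D: 38→44, due 50, tardiness 0
C: 44→49, due 49, tardiness 0
F: 49→51, due 43, tardiness 8
Sum = 0+2+23+0+0+8 = 33.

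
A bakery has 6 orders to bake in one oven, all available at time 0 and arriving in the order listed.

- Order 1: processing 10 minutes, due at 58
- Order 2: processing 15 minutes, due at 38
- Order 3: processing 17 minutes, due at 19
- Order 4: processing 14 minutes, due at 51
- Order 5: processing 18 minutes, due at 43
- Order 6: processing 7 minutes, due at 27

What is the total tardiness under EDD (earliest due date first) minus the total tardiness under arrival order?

EDD (increasing due date): Order 3 Order 6 Order 2 Order 5 Order 4 Order 1.
Order 3: 0→17, due 19, tardiness 0
Order 6: 17→24, due 27, tardiness 0
Order 2: 24→39, due 38, tardiness 1
Order 5: 39→57, due 43, tardiness 14
Order 4: 57→71, due 51, tardiness 20
Order 1: 71→81, due 58, tardiness 23
Sum = 0+0+1+14+20+23 = 58.
FIFO (arrival order): Order 1 Order 2 Order 3 Order 4 Order 5 Order 6.
Order 1: 0→10, due 58, tardiness 0
Order 2: 10→25, due 38, tardiness 0
Order 3: 25→42, due 19, tardiness 23
Order 4: 42→56, due 51, tardiness 5
Order 5: 56→74, due 43, tardiness 31
Order 6: 74→81, due 27, tardiness 54
Sum = 0+0+23+5+31+54 = 113.
Difference = 58 − 113 = -55.

-55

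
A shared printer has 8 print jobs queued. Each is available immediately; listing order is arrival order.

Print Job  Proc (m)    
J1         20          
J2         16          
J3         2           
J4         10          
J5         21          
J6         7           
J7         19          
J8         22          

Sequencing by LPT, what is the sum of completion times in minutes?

LPT (decreasing processing time): J8 J5 J1 J7 J2 J4 J6 J3.
J8: 0→22
J5: 22→43
J1: 43→63
J7: 63→82
J2: 82→98
J4: 98→108
J6: 108→115
J3: 115→117
Sum = 22+43+63+82+98+108+115+117 = 648.

648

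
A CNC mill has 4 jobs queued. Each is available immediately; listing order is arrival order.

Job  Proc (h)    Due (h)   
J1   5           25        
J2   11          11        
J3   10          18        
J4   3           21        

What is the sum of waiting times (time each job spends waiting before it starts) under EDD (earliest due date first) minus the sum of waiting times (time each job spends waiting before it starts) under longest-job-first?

-2

EDD (increasing due date): J2 J3 J4 J1.
J2: waits 0, runs 0→11
J3: waits 11, runs 11→21
J4: waits 21, runs 21→24
J1: waits 24, runs 24→29
Sum = 0+11+21+24 = 56.
LPT (decreasing processing time): J2 J3 J1 J4.
J2: waits 0, runs 0→11
J3: waits 11, runs 11→21
J1: waits 21, runs 21→26
J4: waits 26, runs 26→29
Sum = 0+11+21+26 = 58.
Difference = 56 − 58 = -2.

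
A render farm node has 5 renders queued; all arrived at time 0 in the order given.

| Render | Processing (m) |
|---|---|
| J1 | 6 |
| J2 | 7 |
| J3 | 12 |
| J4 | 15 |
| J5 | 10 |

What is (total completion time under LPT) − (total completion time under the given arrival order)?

39

LPT (decreasing processing time): J4 J3 J5 J2 J1.
J4: 0→15
J3: 15→27
J5: 27→37
J2: 37→44
J1: 44→50
Sum = 15+27+37+44+50 = 173.
FIFO (arrival order): J1 J2 J3 J4 J5.
J1: 0→6
J2: 6→13
J3: 13→25
J4: 25→40
J5: 40→50
Sum = 6+13+25+40+50 = 134.
Difference = 173 − 134 = 39.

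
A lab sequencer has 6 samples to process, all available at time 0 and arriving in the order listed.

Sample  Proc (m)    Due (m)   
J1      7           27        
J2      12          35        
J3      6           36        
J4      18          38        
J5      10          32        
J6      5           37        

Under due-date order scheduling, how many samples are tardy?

EDD (increasing due date): J1 J5 J2 J3 J6 J4.
J1: 0→7, due 27, tardiness 0
J5: 7→17, due 32, tardiness 0
J2: 17→29, due 35, tardiness 0
J3: 29→35, due 36, tardiness 0
J6: 35→40, due 37, tardiness 3
J4: 40→58, due 38, tardiness 20
Late samples: 2.

2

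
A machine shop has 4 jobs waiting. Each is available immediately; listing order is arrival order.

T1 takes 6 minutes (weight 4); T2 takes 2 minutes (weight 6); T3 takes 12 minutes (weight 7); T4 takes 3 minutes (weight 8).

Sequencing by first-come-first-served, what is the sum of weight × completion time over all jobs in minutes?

396

FIFO (arrival order): T1 T2 T3 T4.
T1: finishes 6, weight 4, w·C = 24
T2: finishes 8, weight 6, w·C = 48
T3: finishes 20, weight 7, w·C = 140
T4: finishes 23, weight 8, w·C = 184
Sum = 24+48+140+184 = 396.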